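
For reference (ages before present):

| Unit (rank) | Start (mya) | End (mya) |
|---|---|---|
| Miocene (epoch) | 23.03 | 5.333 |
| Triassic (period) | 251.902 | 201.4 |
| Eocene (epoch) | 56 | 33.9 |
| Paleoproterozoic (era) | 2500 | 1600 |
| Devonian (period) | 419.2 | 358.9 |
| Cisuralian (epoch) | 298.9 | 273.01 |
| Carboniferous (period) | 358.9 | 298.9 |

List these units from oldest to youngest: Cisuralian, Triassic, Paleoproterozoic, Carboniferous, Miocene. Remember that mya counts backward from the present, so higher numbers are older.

Paleoproterozoic, Carboniferous, Cisuralian, Triassic, Miocene

The oldest of these is Paleoproterozoic (starts 2500 Ma) and the youngest is Miocene (ends 5.333 Ma).
In between, by decreasing start age: Carboniferous (358.9), Cisuralian (298.9), Triassic (251.902).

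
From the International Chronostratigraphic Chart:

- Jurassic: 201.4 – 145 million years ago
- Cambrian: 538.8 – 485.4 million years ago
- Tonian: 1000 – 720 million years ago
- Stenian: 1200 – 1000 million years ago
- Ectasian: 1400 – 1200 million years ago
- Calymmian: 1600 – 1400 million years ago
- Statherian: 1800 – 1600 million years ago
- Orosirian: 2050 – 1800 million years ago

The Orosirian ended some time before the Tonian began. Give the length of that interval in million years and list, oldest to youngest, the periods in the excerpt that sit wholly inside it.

End of Orosirian = 1800 Ma; start of Tonian = 1000 Ma.
Gap = 1800 − 1000 = 800 Myr.
Periods wholly inside 1800–1000 Ma: Statherian (1800–1600), Calymmian (1600–1400), Ectasian (1400–1200), Stenian (1200–1000).

800 million years; Statherian, Calymmian, Ectasian, Stenian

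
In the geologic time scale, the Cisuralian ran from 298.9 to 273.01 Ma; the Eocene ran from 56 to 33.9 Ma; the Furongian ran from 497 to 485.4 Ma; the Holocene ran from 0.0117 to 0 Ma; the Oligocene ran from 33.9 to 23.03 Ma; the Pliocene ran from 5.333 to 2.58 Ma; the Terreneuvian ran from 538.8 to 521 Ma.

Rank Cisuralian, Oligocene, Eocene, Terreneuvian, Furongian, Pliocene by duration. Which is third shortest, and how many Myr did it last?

Start − end for each: Cisuralian 298.9 − 273.01 = 25.89; Oligocene 33.9 − 23.03 = 10.87; Eocene 56 − 33.9 = 22.1; Terreneuvian 538.8 − 521 = 17.8; Furongian 497 − 485.4 = 11.6; Pliocene 5.333 − 2.58 = 2.753.
Ranking these from shortest: Pliocene < Oligocene < Furongian < Terreneuvian < Eocene < Cisuralian.
Position 3 in that ranking is Furongian, which lasted 11.6 Myr.

Furongian, 11.6 million years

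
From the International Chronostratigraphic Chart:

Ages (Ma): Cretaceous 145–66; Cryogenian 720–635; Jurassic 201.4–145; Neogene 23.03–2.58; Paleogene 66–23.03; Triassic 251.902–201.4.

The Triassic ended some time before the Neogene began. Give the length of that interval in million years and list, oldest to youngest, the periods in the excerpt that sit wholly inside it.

The Triassic closes at 201.4 Ma and the Neogene opens at 23.03 Ma, so the interval is 201.4 − 23.03 = 178.37 Myr.
A period fits inside if it starts at or after 201.4 Ma and ends at or before 23.03 Ma; oldest first that gives Jurassic, Cretaceous, Paleogene.

178.37 million years; Jurassic, Cretaceous, Paleogene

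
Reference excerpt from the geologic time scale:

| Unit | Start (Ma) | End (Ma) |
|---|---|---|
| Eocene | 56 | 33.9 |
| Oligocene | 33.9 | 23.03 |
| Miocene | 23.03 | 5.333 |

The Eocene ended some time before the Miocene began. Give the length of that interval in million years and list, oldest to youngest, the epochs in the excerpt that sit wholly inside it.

The Eocene closes at 33.9 Ma and the Miocene opens at 23.03 Ma, so the interval is 33.9 − 23.03 = 10.87 Myr.
An epoch fits inside if it starts at or after 33.9 Ma and ends at or before 23.03 Ma; oldest first that gives Oligocene.

10.87 million years; Oligocene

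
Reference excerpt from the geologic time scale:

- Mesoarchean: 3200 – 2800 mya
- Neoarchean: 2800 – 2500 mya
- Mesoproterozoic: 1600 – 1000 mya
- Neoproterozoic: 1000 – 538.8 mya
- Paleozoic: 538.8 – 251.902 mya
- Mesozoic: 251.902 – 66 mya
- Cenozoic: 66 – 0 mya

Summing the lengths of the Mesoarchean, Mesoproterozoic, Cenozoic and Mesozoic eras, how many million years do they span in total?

Duration is start − end for each: (3200 − 2800) + (1600 − 1000) + (66 − 0) + (251.902 − 66).
That is 400 + 600 + 66 + 185.902, which totals 1251.902 million years.

1251.902 million years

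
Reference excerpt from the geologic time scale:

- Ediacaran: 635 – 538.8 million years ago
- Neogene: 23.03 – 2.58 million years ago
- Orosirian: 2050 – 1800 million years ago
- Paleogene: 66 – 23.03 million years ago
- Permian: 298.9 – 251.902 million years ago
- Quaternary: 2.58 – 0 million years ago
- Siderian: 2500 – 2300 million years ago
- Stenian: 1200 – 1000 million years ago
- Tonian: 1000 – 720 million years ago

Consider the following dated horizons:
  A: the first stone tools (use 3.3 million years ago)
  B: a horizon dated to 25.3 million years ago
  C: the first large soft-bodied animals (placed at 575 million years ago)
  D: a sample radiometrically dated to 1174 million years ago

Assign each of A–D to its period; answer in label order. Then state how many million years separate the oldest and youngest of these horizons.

A — Neogene; B — Paleogene; C — Ediacaran; D — Stenian; span 1170.7 million years

A: 3.3 Ma lies in 23.03–2.58 Ma, so Neogene.
B: 25.3 Ma lies in 66–23.03 Ma, so Paleogene.
C: 575 Ma lies in 635–538.8 Ma, so Ediacaran.
D: 1174 Ma lies in 1200–1000 Ma, so Stenian.
Oldest = 1174 Ma, youngest = 3.3 Ma → span 1170.7 Myr.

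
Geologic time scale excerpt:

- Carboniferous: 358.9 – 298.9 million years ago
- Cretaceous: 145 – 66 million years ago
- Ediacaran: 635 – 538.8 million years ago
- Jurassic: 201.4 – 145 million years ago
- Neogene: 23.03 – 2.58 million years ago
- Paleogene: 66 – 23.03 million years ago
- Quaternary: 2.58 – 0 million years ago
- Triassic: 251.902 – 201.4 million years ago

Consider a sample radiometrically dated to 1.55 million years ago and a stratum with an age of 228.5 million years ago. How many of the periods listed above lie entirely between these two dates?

4

The older date is 228.5 Ma and the younger is 1.55 Ma.
Periods with start < 228.5 and end > 1.55 Ma: Jurassic (201.4–145), Cretaceous (145–66), Paleogene (66–23.03), Neogene (23.03–2.58).
That is 4 complete periods.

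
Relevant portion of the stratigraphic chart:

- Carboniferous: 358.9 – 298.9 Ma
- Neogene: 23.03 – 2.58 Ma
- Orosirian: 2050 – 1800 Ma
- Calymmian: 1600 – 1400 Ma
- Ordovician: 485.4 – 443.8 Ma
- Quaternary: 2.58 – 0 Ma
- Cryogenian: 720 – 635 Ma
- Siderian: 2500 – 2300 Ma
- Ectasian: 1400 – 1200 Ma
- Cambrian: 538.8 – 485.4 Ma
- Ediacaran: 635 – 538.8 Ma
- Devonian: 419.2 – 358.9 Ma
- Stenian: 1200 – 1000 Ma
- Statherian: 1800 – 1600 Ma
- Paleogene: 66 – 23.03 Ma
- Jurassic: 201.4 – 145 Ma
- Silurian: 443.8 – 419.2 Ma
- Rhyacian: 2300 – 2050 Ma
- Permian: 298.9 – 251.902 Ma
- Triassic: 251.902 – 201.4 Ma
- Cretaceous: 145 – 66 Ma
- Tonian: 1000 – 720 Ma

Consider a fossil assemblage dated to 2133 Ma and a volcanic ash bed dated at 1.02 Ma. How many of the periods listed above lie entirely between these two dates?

2133 Ma sits inside the Rhyacian (2300–2050) and 1.02 Ma inside the Quaternary (2.58–0); neither of those is wholly between the two dates.
The listed periods lying completely between them are Orosirian, Statherian, Calymmian, Ectasian, Stenian, Tonian, Cryogenian, Ediacaran, Cambrian, Ordovician, Silurian, Devonian, Carboniferous, Permian, Triassic, Jurassic, Cretaceous, Paleogene, Neogene — 19 in all.

19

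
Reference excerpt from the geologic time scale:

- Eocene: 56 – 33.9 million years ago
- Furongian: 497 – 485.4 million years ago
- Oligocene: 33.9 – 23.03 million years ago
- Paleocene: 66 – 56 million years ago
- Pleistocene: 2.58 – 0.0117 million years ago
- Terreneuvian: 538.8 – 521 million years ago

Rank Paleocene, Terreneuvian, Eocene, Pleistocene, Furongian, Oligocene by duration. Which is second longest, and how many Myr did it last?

Start − end for each: Paleocene 66 − 56 = 10; Terreneuvian 538.8 − 521 = 17.8; Eocene 56 − 33.9 = 22.1; Pleistocene 2.58 − 0.0117 = 2.5683; Furongian 497 − 485.4 = 11.6; Oligocene 33.9 − 23.03 = 10.87.
Ranking these from longest: Eocene > Terreneuvian > Furongian > Oligocene > Paleocene > Pleistocene.
Position 2 in that ranking is Terreneuvian, which lasted 17.8 Myr.

Terreneuvian, 17.8 million years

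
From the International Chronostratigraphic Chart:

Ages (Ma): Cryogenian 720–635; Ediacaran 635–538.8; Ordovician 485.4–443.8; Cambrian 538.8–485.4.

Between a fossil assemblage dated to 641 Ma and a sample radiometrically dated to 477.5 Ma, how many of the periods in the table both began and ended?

The older date is 641 Ma and the younger is 477.5 Ma.
Periods with start < 641 and end > 477.5 Ma: Ediacaran (635–538.8), Cambrian (538.8–485.4).
That is 2 complete periods.

2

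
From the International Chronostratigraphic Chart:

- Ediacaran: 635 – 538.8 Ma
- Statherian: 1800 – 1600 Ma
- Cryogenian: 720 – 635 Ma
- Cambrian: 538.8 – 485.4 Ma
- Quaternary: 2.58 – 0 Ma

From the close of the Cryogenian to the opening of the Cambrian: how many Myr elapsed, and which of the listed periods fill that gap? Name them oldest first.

The Cryogenian closes at 635 Ma and the Cambrian opens at 538.8 Ma, so the interval is 635 − 538.8 = 96.2 Myr.
A period fits inside if it starts at or after 635 Ma and ends at or before 538.8 Ma; oldest first that gives Ediacaran.

96.2 million years; Ediacaran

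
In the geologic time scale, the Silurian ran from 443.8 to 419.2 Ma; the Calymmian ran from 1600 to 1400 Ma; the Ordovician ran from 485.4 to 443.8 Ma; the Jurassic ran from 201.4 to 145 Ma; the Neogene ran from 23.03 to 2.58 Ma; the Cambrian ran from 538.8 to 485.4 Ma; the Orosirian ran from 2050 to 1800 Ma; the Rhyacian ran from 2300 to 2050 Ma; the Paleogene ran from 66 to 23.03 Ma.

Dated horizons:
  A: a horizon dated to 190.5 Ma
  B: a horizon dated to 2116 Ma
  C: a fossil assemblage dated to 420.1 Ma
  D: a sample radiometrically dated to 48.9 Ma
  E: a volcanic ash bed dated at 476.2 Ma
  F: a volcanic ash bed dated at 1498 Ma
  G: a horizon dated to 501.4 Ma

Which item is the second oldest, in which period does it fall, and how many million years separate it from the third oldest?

Sorted oldest-first by Ma: B (2116), F (1498), G (501.4), E (476.2), C (420.1), A (190.5), D (48.9).
The second oldest is F at 1498 Ma, which lies in 1600–1400 Ma: the Calymmian.
The third oldest is G at 501.4 Ma; separation = |1498 − 501.4| = 996.6 Myr.

F, in the Calymmian; 996.6 million years to G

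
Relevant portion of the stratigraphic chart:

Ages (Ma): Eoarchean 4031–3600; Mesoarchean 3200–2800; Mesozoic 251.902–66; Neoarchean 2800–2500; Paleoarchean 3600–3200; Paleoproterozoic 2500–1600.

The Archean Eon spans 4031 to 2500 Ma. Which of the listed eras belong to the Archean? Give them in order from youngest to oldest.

Eras with both bounds inside 4031–2500 Ma: Neoarchean (2800–2500), Mesoarchean (3200–2800), Paleoarchean (3600–3200), Eoarchean (4031–3600).

Neoarchean, Mesoarchean, Paleoarchean, Eoarchean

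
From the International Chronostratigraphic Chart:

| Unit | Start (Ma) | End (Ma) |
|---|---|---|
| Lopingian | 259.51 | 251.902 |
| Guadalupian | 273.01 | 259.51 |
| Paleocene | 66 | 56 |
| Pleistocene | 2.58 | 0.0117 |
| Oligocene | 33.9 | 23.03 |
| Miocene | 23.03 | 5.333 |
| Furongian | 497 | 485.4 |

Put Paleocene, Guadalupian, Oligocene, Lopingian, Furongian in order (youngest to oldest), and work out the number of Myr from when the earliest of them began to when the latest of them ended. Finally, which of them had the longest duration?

Start ages (Ma): Furongian 497, Guadalupian 273.01, Lopingian 259.51, Paleocene 66, Oligocene 33.9.
Ordered youngest to oldest: Oligocene, Paleocene, Lopingian, Guadalupian, Furongian.
Span = 497 − 23.03 = 473.97 Myr.
Durations: Guadalupian 13.5, Lopingian 7.608, Oligocene 10.87, Furongian 11.6, Paleocene 10 → longest is Guadalupian (13.5 Myr).

Oligocene → Paleocene → Lopingian → Guadalupian → Furongian; total span 473.97 Myr; longest is Guadalupian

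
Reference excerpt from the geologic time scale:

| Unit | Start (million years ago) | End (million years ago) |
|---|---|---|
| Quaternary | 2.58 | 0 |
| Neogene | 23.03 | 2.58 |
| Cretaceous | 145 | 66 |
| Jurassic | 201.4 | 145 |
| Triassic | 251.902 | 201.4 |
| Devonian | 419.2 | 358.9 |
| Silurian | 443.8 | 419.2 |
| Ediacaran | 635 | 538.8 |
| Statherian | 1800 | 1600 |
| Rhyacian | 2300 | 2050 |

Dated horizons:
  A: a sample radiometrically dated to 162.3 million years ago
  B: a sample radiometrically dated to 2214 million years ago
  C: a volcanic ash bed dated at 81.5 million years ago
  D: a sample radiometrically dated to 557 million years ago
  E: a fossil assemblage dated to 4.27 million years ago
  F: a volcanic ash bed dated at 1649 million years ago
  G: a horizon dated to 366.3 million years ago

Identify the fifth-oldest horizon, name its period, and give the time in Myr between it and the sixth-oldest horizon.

Larger Ma means older, so oldest first: B 2214 > F 1649 > D 557 > G 366.3 > A 162.3 > C 81.5 > E 4.27.
Counting 5 along gives A (162.3 Ma); the excerpt puts that inside the Jurassic, 201.4–145 Ma.
Next in line is C (81.5 Ma), and 162.3 − 81.5 = 80.8 Myr.

A, in the Jurassic; 80.8 million years to C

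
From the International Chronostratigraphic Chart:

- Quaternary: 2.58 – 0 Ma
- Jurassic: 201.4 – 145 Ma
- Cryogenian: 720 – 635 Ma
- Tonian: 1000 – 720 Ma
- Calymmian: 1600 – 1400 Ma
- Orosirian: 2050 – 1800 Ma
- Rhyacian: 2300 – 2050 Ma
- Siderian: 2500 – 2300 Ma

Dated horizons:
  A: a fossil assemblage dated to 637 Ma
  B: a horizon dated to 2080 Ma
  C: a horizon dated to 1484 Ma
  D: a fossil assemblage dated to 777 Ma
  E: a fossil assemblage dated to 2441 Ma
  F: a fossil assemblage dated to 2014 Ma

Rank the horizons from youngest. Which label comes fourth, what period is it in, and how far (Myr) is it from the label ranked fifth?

F, in the Orosirian; 66 million years to B

Sorted youngest-first by Ma: A (637), D (777), C (1484), F (2014), B (2080), E (2441).
The fourth youngest is F at 2014 Ma, which lies in 2050–1800 Ma: the Orosirian.
The fifth youngest is B at 2080 Ma; separation = |2014 − 2080| = 66 Myr.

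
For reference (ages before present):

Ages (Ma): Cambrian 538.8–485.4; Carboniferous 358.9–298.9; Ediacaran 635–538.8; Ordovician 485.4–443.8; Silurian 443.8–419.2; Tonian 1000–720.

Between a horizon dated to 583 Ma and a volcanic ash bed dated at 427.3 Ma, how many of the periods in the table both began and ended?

2

583 Ma sits inside the Ediacaran (635–538.8) and 427.3 Ma inside the Silurian (443.8–419.2); neither of those is wholly between the two dates.
The listed periods lying completely between them are Cambrian, Ordovician — 2 in all.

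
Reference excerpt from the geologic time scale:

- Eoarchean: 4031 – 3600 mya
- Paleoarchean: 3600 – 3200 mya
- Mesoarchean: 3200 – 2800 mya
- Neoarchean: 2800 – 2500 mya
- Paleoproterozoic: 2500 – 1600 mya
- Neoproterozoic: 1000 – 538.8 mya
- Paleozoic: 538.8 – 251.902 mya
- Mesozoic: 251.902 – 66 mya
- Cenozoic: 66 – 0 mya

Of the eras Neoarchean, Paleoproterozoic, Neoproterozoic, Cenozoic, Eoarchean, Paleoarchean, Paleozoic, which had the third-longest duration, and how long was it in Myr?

Eoarchean, 431 million years

Durations: Neoarchean 300; Paleoproterozoic 900; Neoproterozoic 461.2; Cenozoic 66; Eoarchean 431; Paleoarchean 400; Paleozoic 286.898 Myr.
Sorted longest-first: Paleoproterozoic (900), Neoproterozoic (461.2), Eoarchean (431), Paleoarchean (400), Neoarchean (300), Paleozoic (286.898), Cenozoic (66).
The third longest is Eoarchean at 431 Myr.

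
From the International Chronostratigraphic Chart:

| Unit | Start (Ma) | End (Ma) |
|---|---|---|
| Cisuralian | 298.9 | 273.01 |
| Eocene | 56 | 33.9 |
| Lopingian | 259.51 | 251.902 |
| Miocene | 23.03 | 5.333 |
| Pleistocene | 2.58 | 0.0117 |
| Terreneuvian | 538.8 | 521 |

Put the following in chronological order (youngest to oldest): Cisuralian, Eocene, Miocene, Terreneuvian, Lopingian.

Miocene, then Eocene, then Lopingian, then Cisuralian, then Terreneuvian

Read off each span (Ma): Cisuralian 298.9–273.01; Eocene 56–33.9; Miocene 23.03–5.333; Terreneuvian 538.8–521; Lopingian 259.51–251.902.
Larger Ma is older, so oldest→youngest is Terreneuvian, Cisuralian, Lopingian, Eocene, Miocene; reverse it for youngest→oldest.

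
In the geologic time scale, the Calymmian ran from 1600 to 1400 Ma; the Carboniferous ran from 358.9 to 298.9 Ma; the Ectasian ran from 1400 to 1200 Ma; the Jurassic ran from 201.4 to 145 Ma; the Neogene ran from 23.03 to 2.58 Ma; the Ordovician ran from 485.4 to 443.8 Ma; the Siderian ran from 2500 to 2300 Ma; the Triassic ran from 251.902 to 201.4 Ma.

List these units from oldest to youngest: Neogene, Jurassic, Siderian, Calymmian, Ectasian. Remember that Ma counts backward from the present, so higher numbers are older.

Siderian, Calymmian, Ectasian, Jurassic, Neogene

The oldest of these is Siderian (starts 2500 Ma) and the youngest is Neogene (ends 2.58 Ma).
In between, by decreasing start age: Calymmian (1600), Ectasian (1400), Jurassic (201.4).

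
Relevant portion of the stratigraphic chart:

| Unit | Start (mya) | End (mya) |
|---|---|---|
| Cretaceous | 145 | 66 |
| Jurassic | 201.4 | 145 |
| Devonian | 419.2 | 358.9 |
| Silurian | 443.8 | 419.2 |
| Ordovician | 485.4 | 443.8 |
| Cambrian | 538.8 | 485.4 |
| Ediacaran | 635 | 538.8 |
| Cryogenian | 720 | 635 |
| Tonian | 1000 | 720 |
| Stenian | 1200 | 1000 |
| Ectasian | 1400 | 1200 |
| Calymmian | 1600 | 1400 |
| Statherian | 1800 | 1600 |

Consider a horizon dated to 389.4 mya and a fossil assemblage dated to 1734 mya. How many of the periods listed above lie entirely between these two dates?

1734 Ma sits inside the Statherian (1800–1600) and 389.4 Ma inside the Devonian (419.2–358.9); neither of those is wholly between the two dates.
The listed periods lying completely between them are Calymmian, Ectasian, Stenian, Tonian, Cryogenian, Ediacaran, Cambrian, Ordovician, Silurian — 9 in all.

9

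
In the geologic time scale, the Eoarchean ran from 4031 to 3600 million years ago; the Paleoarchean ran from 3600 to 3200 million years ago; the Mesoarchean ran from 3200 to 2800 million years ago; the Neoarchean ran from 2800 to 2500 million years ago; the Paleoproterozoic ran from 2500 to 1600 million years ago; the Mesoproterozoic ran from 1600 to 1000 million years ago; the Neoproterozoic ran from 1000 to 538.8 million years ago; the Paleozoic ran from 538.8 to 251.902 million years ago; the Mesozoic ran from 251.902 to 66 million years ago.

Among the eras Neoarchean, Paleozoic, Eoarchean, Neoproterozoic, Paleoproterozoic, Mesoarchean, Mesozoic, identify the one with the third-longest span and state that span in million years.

Eoarchean, 431 million years

Durations: Neoarchean 300; Paleozoic 286.898; Eoarchean 431; Neoproterozoic 461.2; Paleoproterozoic 900; Mesoarchean 400; Mesozoic 185.902 Myr.
Sorted longest-first: Paleoproterozoic (900), Neoproterozoic (461.2), Eoarchean (431), Mesoarchean (400), Neoarchean (300), Paleozoic (286.898), Mesozoic (185.902).
The third longest is Eoarchean at 431 Myr.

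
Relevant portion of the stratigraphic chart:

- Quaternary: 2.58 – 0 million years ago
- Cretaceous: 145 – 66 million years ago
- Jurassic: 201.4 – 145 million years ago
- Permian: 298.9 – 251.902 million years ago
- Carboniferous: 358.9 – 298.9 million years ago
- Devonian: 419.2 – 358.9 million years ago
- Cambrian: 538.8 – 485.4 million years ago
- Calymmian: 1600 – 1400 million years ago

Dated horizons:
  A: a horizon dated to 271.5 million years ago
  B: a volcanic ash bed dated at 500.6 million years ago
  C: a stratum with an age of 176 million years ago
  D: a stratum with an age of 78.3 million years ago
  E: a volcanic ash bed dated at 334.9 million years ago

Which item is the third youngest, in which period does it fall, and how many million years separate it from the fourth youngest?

A, in the Permian; 63.4 million years to E

Sorted youngest-first by Ma: D (78.3), C (176), A (271.5), E (334.9), B (500.6).
The third youngest is A at 271.5 Ma, which lies in 298.9–251.902 Ma: the Permian.
The fourth youngest is E at 334.9 Ma; separation = |271.5 − 334.9| = 63.4 Myr.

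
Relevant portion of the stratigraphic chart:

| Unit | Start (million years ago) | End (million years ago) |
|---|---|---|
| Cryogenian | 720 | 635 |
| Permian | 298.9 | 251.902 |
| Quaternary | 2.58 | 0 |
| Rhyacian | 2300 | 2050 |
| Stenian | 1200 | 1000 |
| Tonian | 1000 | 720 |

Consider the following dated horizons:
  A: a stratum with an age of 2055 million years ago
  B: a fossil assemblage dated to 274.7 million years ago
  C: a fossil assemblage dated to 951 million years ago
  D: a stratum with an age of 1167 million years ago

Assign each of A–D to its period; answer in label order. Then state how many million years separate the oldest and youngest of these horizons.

A — Rhyacian; B — Permian; C — Tonian; D — Stenian; span 1780.3 million years

Match each age against the start–end ranges in the excerpt: A = 2055 Ma → Rhyacian (2300–2050); B = 274.7 Ma → Permian (298.9–251.902); C = 951 Ma → Tonian (1000–720); D = 1167 Ma → Stenian (1200–1000).
The largest age is 2055 Ma and the smallest is 274.7 Ma; their difference is 1780.3 Myr.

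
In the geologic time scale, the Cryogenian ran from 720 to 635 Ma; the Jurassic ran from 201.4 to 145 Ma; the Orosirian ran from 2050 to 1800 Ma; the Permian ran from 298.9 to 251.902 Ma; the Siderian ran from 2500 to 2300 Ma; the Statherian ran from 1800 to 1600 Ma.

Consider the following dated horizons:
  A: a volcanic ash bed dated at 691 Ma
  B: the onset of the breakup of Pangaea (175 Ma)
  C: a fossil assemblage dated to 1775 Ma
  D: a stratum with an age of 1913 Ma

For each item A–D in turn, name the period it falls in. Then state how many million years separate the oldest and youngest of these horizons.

Match each age against the start–end ranges in the excerpt: A = 691 Ma → Cryogenian (720–635); B = 175 Ma → Jurassic (201.4–145); C = 1775 Ma → Statherian (1800–1600); D = 1913 Ma → Orosirian (2050–1800).
The largest age is 1913 Ma and the smallest is 175 Ma; their difference is 1738 Myr.

A — Cryogenian; B — Jurassic; C — Statherian; D — Orosirian; span 1738 million years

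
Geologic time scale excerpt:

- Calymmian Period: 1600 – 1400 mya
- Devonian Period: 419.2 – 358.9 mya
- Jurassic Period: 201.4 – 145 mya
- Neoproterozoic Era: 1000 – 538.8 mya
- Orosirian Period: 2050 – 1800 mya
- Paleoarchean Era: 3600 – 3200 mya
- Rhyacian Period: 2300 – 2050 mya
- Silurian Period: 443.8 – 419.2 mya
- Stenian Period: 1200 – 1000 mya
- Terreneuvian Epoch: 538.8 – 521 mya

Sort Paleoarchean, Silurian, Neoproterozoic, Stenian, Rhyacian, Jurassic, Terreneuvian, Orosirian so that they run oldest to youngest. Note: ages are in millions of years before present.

Paleoarchean → Rhyacian → Orosirian → Stenian → Neoproterozoic → Terreneuvian → Silurian → Jurassic

Read off each span (Ma): Paleoarchean 3600–3200; Silurian 443.8–419.2; Neoproterozoic 1000–538.8; Stenian 1200–1000; Rhyacian 2300–2050; Jurassic 201.4–145; Terreneuvian 538.8–521; Orosirian 2050–1800.
Larger Ma is older, so oldest→youngest is Paleoarchean, Rhyacian, Orosirian, Stenian, Neoproterozoic, Terreneuvian, Silurian, Jurassic.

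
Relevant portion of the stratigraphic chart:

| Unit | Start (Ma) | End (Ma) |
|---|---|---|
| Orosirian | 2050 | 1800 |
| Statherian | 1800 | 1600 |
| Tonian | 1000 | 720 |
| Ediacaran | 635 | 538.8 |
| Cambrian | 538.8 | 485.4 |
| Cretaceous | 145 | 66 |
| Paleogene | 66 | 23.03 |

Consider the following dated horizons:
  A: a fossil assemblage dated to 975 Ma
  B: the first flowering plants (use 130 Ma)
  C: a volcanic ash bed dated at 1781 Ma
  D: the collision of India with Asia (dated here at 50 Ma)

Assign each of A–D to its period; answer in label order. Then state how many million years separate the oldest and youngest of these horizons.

A — Tonian; B — Cretaceous; C — Statherian; D — Paleogene; span 1731 million years

Match each age against the start–end ranges in the excerpt: A = 975 Ma → Tonian (1000–720); B = 130 Ma → Cretaceous (145–66); C = 1781 Ma → Statherian (1800–1600); D = 50 Ma → Paleogene (66–23.03).
The largest age is 1781 Ma and the smallest is 50 Ma; their difference is 1731 Myr.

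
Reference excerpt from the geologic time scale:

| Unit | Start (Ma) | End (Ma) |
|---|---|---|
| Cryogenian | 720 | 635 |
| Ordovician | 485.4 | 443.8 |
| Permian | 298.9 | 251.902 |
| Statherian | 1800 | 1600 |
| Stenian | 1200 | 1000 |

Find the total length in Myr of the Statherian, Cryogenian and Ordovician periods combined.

326.6 million years

Duration is start − end for each: (1800 − 1600) + (720 − 635) + (485.4 − 443.8).
That is 200 + 85 + 41.6, which totals 326.6 million years.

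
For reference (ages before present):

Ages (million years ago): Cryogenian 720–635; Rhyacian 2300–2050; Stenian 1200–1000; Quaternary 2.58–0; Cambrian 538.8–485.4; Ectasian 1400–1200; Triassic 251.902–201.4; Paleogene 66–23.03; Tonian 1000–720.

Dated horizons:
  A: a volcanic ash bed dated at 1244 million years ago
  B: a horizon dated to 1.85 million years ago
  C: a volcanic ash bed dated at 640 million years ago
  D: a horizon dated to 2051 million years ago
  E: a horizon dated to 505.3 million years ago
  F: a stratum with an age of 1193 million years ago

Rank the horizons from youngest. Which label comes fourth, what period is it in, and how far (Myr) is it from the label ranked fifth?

F, in the Stenian; 51 million years to A

Smaller Ma means younger, so youngest first: B 1.85 < E 505.3 < C 640 < F 1193 < A 1244 < D 2051.
Counting 4 along gives F (1193 Ma); the excerpt puts that inside the Stenian, 1200–1000 Ma.
Next in line is A (1244 Ma), and 1244 − 1193 = 51 Myr.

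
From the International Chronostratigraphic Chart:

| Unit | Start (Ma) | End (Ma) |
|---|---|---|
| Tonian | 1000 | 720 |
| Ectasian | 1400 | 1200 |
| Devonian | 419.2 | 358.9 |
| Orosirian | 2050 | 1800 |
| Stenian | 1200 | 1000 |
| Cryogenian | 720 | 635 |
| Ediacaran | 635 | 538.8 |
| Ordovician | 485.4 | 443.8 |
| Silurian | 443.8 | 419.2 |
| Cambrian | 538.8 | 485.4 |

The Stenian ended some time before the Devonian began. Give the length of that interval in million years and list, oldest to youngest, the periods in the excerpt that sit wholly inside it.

End of Stenian = 1000 Ma; start of Devonian = 419.2 Ma.
Gap = 1000 − 419.2 = 580.8 Myr.
Periods wholly inside 1000–419.2 Ma: Tonian (1000–720), Cryogenian (720–635), Ediacaran (635–538.8), Cambrian (538.8–485.4), Ordovician (485.4–443.8), Silurian (443.8–419.2).

580.8 million years; Tonian, Cryogenian, Ediacaran, Cambrian, Ordovician, Silurian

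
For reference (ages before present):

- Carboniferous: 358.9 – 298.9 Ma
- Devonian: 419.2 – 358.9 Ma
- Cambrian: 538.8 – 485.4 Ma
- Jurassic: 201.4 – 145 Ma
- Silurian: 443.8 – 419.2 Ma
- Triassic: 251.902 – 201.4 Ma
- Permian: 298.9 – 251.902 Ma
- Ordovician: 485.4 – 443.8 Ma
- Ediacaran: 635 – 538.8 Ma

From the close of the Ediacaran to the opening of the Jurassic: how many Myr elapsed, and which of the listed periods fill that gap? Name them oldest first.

337.4 million years; Cambrian, Ordovician, Silurian, Devonian, Carboniferous, Permian, Triassic

The Ediacaran closes at 538.8 Ma and the Jurassic opens at 201.4 Ma, so the interval is 538.8 − 201.4 = 337.4 Myr.
A period fits inside if it starts at or after 538.8 Ma and ends at or before 201.4 Ma; oldest first that gives Cambrian, Ordovician, Silurian, Devonian, Carboniferous, Permian, Triassic.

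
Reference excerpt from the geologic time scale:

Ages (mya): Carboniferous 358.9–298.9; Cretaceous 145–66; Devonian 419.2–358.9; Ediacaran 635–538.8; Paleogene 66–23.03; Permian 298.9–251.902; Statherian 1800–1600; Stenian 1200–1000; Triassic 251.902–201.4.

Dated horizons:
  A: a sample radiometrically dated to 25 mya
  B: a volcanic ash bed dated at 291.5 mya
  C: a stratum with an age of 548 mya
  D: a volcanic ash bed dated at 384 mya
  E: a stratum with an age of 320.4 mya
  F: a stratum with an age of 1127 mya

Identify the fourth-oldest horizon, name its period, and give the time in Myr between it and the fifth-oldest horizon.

E, in the Carboniferous; 28.9 million years to B

Sorted oldest-first by Ma: F (1127), C (548), D (384), E (320.4), B (291.5), A (25).
The fourth oldest is E at 320.4 Ma, which lies in 358.9–298.9 Ma: the Carboniferous.
The fifth oldest is B at 291.5 Ma; separation = |320.4 − 291.5| = 28.9 Myr.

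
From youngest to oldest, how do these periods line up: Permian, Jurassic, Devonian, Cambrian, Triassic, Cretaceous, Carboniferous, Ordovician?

Cretaceous, Jurassic, Triassic, Permian, Carboniferous, Devonian, Ordovician, Cambrian

Group by era (each group listed oldest first) — Paleozoic: Cambrian, Ordovician, Devonian, Carboniferous, Permian; Mesozoic: Triassic, Jurassic, Cretaceous. The eras run Paleozoic → Mesozoic → Cenozoic. Concatenating the groups in that era order and then reversing gives youngest to oldest.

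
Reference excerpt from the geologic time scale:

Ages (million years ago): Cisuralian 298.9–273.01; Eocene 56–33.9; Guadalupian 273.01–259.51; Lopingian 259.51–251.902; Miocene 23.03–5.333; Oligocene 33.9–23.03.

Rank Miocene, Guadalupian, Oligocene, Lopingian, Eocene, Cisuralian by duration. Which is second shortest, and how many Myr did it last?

Durations: Miocene 17.697; Guadalupian 13.5; Oligocene 10.87; Lopingian 7.608; Eocene 22.1; Cisuralian 25.89 Myr.
Sorted shortest-first: Lopingian (7.608), Oligocene (10.87), Guadalupian (13.5), Miocene (17.697), Eocene (22.1), Cisuralian (25.89).
The second shortest is Oligocene at 10.87 Myr.

Oligocene, 10.87 million years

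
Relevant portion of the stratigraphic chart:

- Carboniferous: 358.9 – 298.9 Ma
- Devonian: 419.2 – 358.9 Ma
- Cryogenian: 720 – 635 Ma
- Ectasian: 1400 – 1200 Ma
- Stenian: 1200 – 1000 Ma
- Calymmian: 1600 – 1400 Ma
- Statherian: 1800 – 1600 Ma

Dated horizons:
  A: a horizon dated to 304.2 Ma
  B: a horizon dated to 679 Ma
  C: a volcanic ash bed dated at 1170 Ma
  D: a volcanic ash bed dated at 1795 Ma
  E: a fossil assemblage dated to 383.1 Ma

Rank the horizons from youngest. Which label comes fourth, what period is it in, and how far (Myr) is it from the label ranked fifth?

C, in the Stenian; 625 million years to D

Smaller Ma means younger, so youngest first: A 304.2 < E 383.1 < B 679 < C 1170 < D 1795.
Counting 4 along gives C (1170 Ma); the excerpt puts that inside the Stenian, 1200–1000 Ma.
Next in line is D (1795 Ma), and 1795 − 1170 = 625 Myr.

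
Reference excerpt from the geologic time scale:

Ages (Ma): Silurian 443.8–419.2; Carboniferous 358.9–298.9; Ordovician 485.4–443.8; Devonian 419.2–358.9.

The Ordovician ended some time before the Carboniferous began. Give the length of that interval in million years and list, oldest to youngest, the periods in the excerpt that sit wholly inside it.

The Ordovician closes at 443.8 Ma and the Carboniferous opens at 358.9 Ma, so the interval is 443.8 − 358.9 = 84.9 Myr.
A period fits inside if it starts at or after 443.8 Ma and ends at or before 358.9 Ma; oldest first that gives Silurian, Devonian.

84.9 million years; Silurian, Devonian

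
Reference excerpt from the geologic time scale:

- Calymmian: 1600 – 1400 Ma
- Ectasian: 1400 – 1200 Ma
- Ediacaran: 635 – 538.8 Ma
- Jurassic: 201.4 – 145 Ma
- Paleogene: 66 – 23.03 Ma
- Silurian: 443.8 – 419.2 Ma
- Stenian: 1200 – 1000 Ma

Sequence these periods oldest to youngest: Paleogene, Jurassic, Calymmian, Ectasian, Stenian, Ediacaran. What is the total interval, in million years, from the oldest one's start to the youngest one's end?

From the excerpt: Paleogene 66–23.03; Jurassic 201.4–145; Calymmian 1600–1400; Ectasian 1400–1200; Stenian 1200–1000; Ediacaran 635–538.8 (Ma).
Larger Ma is earlier, so the oldest is Calymmian and the youngest is Paleogene; oldest to youngest: Calymmian, Ectasian, Stenian, Ediacaran, Jurassic, Paleogene.
Oldest start 1600 minus youngest end 23.03 gives 1576.97 Myr overall.

Calymmian, Ectasian, Stenian, Ediacaran, Jurassic, Paleogene; total span 1576.97 Myr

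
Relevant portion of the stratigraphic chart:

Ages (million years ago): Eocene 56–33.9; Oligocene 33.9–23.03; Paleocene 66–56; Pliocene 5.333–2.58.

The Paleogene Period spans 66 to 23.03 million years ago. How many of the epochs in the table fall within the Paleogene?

Epochs inside 66–23.03 Ma: Paleocene, Eocene, Oligocene — 3 in total.

3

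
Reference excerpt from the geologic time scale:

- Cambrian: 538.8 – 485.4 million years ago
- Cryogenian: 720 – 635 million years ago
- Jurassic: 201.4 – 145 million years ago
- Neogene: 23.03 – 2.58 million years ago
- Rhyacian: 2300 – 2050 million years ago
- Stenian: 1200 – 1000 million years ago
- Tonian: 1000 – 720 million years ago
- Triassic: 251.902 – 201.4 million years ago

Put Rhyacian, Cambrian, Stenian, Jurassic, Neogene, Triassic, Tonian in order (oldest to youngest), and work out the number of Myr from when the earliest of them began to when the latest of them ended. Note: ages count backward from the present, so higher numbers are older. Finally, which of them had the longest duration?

Rhyacian → Stenian → Tonian → Cambrian → Triassic → Jurassic → Neogene; total span 2297.42 Myr; longest is Tonian

Start ages (Ma): Rhyacian 2300, Stenian 1200, Tonian 1000, Cambrian 538.8, Triassic 251.902, Jurassic 201.4, Neogene 23.03.
Ordered oldest to youngest: Rhyacian, Stenian, Tonian, Cambrian, Triassic, Jurassic, Neogene.
Span = 2300 − 2.58 = 2297.42 Myr.
Durations: Tonian 280, Jurassic 56.4, Stenian 200, Neogene 20.45, Cambrian 53.4, Triassic 50.502, Rhyacian 250 → longest is Tonian (280 Myr).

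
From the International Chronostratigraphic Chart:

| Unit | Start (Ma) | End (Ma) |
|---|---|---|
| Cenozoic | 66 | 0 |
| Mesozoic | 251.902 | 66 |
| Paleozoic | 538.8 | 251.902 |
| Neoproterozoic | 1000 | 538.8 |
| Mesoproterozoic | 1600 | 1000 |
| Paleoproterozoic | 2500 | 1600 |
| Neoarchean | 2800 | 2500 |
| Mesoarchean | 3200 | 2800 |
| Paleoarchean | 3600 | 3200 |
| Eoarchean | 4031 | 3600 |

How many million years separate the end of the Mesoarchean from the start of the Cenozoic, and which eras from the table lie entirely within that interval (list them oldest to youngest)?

The Mesoarchean closes at 2800 Ma and the Cenozoic opens at 66 Ma, so the interval is 2800 − 66 = 2734 Myr.
An era fits inside if it starts at or after 2800 Ma and ends at or before 66 Ma; oldest first that gives Neoarchean, Paleoproterozoic, Mesoproterozoic, Neoproterozoic, Paleozoic, Mesozoic.

2734 million years; Neoarchean, Paleoproterozoic, Mesoproterozoic, Neoproterozoic, Paleozoic, Mesozoic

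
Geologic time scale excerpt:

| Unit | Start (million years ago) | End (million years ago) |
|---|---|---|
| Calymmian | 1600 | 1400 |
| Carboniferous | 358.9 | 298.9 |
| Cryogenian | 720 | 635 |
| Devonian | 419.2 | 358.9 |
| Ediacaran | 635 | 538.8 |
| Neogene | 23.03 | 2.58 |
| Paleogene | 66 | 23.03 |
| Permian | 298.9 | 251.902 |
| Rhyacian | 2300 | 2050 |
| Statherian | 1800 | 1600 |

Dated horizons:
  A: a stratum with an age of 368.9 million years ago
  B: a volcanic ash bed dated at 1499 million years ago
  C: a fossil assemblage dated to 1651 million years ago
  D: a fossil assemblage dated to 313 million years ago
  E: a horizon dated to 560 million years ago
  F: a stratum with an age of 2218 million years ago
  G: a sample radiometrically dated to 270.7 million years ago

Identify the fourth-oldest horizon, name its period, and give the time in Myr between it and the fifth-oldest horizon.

Sorted oldest-first by Ma: F (2218), C (1651), B (1499), E (560), A (368.9), D (313), G (270.7).
The fourth oldest is E at 560 Ma, which lies in 635–538.8 Ma: the Ediacaran.
The fifth oldest is A at 368.9 Ma; separation = |560 − 368.9| = 191.1 Myr.

E, in the Ediacaran; 191.1 million years to A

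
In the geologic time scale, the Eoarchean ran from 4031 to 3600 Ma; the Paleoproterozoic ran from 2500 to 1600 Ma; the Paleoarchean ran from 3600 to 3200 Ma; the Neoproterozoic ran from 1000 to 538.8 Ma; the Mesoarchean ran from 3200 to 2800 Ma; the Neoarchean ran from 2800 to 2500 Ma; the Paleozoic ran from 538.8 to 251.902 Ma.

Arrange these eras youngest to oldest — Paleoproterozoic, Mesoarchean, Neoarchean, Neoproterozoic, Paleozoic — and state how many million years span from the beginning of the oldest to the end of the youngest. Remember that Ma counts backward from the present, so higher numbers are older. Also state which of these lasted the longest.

Paleozoic → Neoproterozoic → Paleoproterozoic → Neoarchean → Mesoarchean; total span 2948.098 Myr; longest is Paleoproterozoic

Start ages (Ma): Mesoarchean 3200, Neoarchean 2800, Paleoproterozoic 2500, Neoproterozoic 1000, Paleozoic 538.8.
Ordered youngest to oldest: Paleozoic, Neoproterozoic, Paleoproterozoic, Neoarchean, Mesoarchean.
Span = 3200 − 251.902 = 2948.098 Myr.
Durations: Paleozoic 286.898, Paleoproterozoic 900, Neoproterozoic 461.2, Mesoarchean 400, Neoarchean 300 → longest is Paleoproterozoic (900 Myr).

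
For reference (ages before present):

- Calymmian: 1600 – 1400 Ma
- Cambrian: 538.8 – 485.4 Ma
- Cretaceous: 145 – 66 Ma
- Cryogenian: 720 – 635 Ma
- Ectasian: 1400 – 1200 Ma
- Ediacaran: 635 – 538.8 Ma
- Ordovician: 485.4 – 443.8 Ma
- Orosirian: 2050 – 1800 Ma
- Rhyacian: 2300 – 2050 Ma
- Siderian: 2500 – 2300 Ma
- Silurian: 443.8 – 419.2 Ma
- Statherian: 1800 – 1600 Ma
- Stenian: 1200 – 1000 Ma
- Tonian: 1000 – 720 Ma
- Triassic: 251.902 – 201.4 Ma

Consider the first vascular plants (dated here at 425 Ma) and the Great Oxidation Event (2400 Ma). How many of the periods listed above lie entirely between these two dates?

11

The older date is 2400 Ma and the younger is 425 Ma.
Periods with start < 2400 and end > 425 Ma: Rhyacian (2300–2050), Orosirian (2050–1800), Statherian (1800–1600), Calymmian (1600–1400), Ectasian (1400–1200), Stenian (1200–1000), Tonian (1000–720), Cryogenian (720–635), Ediacaran (635–538.8), Cambrian (538.8–485.4), Ordovician (485.4–443.8).
That is 11 complete periods.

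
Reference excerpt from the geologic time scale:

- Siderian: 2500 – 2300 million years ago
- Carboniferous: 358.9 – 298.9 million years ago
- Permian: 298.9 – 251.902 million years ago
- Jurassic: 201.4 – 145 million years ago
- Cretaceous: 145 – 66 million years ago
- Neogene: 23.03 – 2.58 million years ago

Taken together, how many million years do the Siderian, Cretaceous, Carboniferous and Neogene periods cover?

Each duration: Siderian = 200; Cretaceous = 79; Carboniferous = 60; Neogene = 20.45.
Sum: 200 + 79 + 60 + 20.45 = 359.45 Myr.

359.45 million years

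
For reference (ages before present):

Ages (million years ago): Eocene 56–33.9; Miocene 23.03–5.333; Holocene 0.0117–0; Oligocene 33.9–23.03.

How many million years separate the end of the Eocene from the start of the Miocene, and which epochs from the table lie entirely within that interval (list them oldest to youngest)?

10.87 million years; Oligocene

The Eocene closes at 33.9 Ma and the Miocene opens at 23.03 Ma, so the interval is 33.9 − 23.03 = 10.87 Myr.
An epoch fits inside if it starts at or after 33.9 Ma and ends at or before 23.03 Ma; oldest first that gives Oligocene.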